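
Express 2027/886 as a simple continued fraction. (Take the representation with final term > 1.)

2027 = 2·886 + 255
886 = 3·255 + 121
255 = 2·121 + 13
121 = 9·13 + 4
13 = 3·4 + 1
4 = 4·1 + 0  (stop)
So 2027/886 = [2; 3, 2, 9, 3, 4].

[2; 3, 2, 9, 3, 4]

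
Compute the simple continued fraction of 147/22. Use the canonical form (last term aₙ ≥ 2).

147 = 6·22 + 15
22 = 1·15 + 7
15 = 2·7 + 1
7 = 7·1 + 0  (stop)
So 147/22 = [6; 1, 2, 7].

[6; 1, 2, 7]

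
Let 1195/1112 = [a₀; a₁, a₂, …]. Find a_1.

1195 = 1·1112 + 83   →  a_0 = 1
1112 = 13·83 + 33   →  a_1 = 13

13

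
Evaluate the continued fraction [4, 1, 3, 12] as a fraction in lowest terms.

Using pₖ = aₖpₖ₋₁ + pₖ₋₂ and qₖ = aₖqₖ₋₁ + qₖ₋₂:
  k=0: a=4, p=4, q=1
  k=1: a=1, p=5, q=1
  k=2: a=3, p=19, q=4
  k=3: a=12, p=233, q=49

233/49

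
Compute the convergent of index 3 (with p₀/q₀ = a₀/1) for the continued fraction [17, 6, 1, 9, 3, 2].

Using pₖ = aₖpₖ₋₁ + pₖ₋₂, qₖ = aₖqₖ₋₁ + qₖ₋₂ (with p₋₁=1, p₋₂=0, q₋₁=0, q₋₂=1):
  k=0: a=17, p=17, q=1
  k=1: a=6, p=103, q=6
  k=2: a=1, p=120, q=7
  k=3: a=9, p=1183, q=69

1183/69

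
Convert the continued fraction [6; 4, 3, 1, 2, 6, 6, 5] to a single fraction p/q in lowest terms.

59249/9504

Using pₖ = aₖpₖ₋₁ + pₖ₋₂ and qₖ = aₖqₖ₋₁ + qₖ₋₂:
  k=0: a=6, p=6, q=1
  k=1: a=4, p=25, q=4
  k=2: a=3, p=81, q=13
  k=3: a=1, p=106, q=17
  k=4: a=2, p=293, q=47
  k=5: a=6, p=1864, q=299
  k=6: a=6, p=11477, q=1841
  k=7: a=5, p=59249, q=9504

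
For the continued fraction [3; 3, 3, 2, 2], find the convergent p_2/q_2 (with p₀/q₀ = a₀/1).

33/10

Using pₖ = aₖpₖ₋₁ + pₖ₋₂, qₖ = aₖqₖ₋₁ + qₖ₋₂ (with p₋₁=1, p₋₂=0, q₋₁=0, q₋₂=1):
  k=0: a=3, p=3, q=1
  k=1: a=3, p=10, q=3
  k=2: a=3, p=33, q=10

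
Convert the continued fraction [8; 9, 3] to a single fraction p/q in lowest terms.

Using pₖ = aₖpₖ₋₁ + pₖ₋₂ and qₖ = aₖqₖ₋₁ + qₖ₋₂:
  k=0: a=8, p=8, q=1
  k=1: a=9, p=73, q=9
  k=2: a=3, p=227, q=28

227/28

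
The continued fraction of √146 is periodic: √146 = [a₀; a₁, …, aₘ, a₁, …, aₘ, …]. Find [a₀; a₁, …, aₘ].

[12; 12, 24]

a₀ = ⌊√146⌋ = 12.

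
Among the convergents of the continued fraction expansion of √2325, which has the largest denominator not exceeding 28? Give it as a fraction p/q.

√2325 = [48; 4, 1, 1, 2, 1, 1, 4, 96, …] (period length 8).
Convergents:
  p_0/q_0 = 48/1
  p_1/q_1 = 193/4
  p_2/q_2 = 241/5
  p_3/q_3 = 434/9
  p_4/q_4 = 1109/23
  p_5/q_5 = 1543/32
q_4 = 23 ≤ 28 < 32 = q_5, so the answer is 1109/23.

1109/23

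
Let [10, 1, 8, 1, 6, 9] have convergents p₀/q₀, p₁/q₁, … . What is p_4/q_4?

Using pₖ = aₖpₖ₋₁ + pₖ₋₂, qₖ = aₖqₖ₋₁ + qₖ₋₂ (with p₋₁=1, p₋₂=0, q₋₁=0, q₋₂=1):
  k=0: a=10, p=10, q=1
  k=1: a=1, p=11, q=1
  k=2: a=8, p=98, q=9
  k=3: a=1, p=109, q=10
  k=4: a=6, p=752, q=69

752/69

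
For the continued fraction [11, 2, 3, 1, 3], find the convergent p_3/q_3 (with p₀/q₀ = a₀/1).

Using pₖ = aₖpₖ₋₁ + pₖ₋₂, qₖ = aₖqₖ₋₁ + qₖ₋₂ (with p₋₁=1, p₋₂=0, q₋₁=0, q₋₂=1):
  k=0: a=11, p=11, q=1
  k=1: a=2, p=23, q=2
  k=2: a=3, p=80, q=7
  k=3: a=1, p=103, q=9

103/9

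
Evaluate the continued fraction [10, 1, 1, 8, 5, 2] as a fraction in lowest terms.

Fold from the inside: start with 2/1.
  5 + 1/2 = 11/2
  8 + 2/11 = 90/11
  1 + 11/90 = 101/90
  1 + 90/101 = 191/101
  10 + 101/191 = 2011/191

2011/191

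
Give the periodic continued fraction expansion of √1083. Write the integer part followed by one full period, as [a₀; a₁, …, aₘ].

a₀ = ⌊√1083⌋ = 32.
With m₀=0, d₀=1 and mₖ₊₁ = dₖaₖ − mₖ, dₖ₊₁ = (n − mₖ₊₁²)/dₖ, aₖ₊₁ = ⌊(a₀+mₖ₊₁)/dₖ₊₁⌋:
  k=1: m=32, d=59, a=1
  k=2: m=27, d=6, a=9
  k=3: m=27, d=59, a=1
  k=4: m=32, d=1, a=64
d=1 and a=2a₀=64 at k=4, so the next step gives (m, d) = (32, 59) again — its k=1 value — and the period has length 4.

[32; 1, 9, 1, 64]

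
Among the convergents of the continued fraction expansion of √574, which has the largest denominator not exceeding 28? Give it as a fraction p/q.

√574 = [23; 1, 22, 1, 46, …] (period length 4).
Convergents:
  p_0/q_0 = 23/1
  p_1/q_1 = 24/1
  p_2/q_2 = 551/23
  p_3/q_3 = 575/24
  p_4/q_4 = 27001/1127
q_3 = 24 ≤ 28 < 1127 = q_4, so the answer is 575/24.

575/24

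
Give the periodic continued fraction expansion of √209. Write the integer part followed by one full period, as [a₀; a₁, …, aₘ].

[14; 2, 5, 3, 2, 3, 5, 2, 28]

a₀ = ⌊√209⌋ = 14.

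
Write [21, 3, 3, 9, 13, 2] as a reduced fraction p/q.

Using pₖ = aₖpₖ₋₁ + pₖ₋₂ and qₖ = aₖqₖ₋₁ + qₖ₋₂:
  k=0: a=21, p=21, q=1
  k=1: a=3, p=64, q=3
  k=2: a=3, p=213, q=10
  k=3: a=9, p=1981, q=93
  k=4: a=13, p=25966, q=1219
  k=5: a=2, p=53913, q=2531

53913/2531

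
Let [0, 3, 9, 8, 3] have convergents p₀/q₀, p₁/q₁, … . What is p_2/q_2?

9/28

Using pₖ = aₖpₖ₋₁ + pₖ₋₂, qₖ = aₖqₖ₋₁ + qₖ₋₂ (with p₋₁=1, p₋₂=0, q₋₁=0, q₋₂=1):
  k=0: a=0, p=0, q=1
  k=1: a=3, p=1, q=3
  k=2: a=9, p=9, q=28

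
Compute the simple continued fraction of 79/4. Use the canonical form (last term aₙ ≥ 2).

79 = 19*4 + 3
4 = 1*3 + 1
3 = 3*1 + 0  (stop)
So 79/4 = [19; 1, 3].

[19; 1, 3]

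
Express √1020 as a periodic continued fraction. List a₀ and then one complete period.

[31; 1, 14, 1, 62]

a₀ = ⌊√1020⌋ = 31.
With m₀=0, d₀=1 and mₖ₊₁ = dₖaₖ − mₖ, dₖ₊₁ = (n − mₖ₊₁²)/dₖ, aₖ₊₁ = ⌊(a₀+mₖ₊₁)/dₖ₊₁⌋:
  k=1: m=31, d=59, a=1
  k=2: m=28, d=4, a=14
  k=3: m=28, d=59, a=1
  k=4: m=31, d=1, a=62
d=1 and a=2a₀=62 at k=4, so the next step gives (m, d) = (31, 59) again — its k=1 value — and the period has length 4.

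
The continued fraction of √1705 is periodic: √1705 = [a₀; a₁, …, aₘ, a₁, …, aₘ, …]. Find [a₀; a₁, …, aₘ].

[41; 3, 2, 3, 82]

a₀ = ⌊√1705⌋ = 41.
With m₀=0, d₀=1 and mₖ₊₁ = dₖaₖ − mₖ, dₖ₊₁ = (n − mₖ₊₁²)/dₖ, aₖ₊₁ = ⌊(a₀+mₖ₊₁)/dₖ₊₁⌋:
  k=1: m=41, d=24, a=3
  k=2: m=31, d=31, a=2
  k=3: m=31, d=24, a=3
  k=4: m=41, d=1, a=82
d=1 and a=2a₀=82 at k=4, so the next step gives (m, d) = (41, 24) again — its k=1 value — and the period has length 4.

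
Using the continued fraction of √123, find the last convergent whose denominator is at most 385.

2695/243

√123 = [11; 11, 22, …] (period length 2).
Convergents:
  p_0/q_0 = 11/1
  p_1/q_1 = 122/11
  p_2/q_2 = 2695/243
  p_3/q_3 = 29767/2684
q_2 = 243 ≤ 385 < 2684 = q_3, so the answer is 2695/243.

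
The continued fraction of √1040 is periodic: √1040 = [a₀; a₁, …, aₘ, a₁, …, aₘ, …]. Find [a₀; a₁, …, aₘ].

[32; 4, 64]

a₀ = ⌊√1040⌋ = 32.
With m₀=0, d₀=1 and mₖ₊₁ = dₖaₖ − mₖ, dₖ₊₁ = (n − mₖ₊₁²)/dₖ, aₖ₊₁ = ⌊(a₀+mₖ₊₁)/dₖ₊₁⌋:
  k=1: m=32, d=16, a=4
  k=2: m=32, d=1, a=64
d=1 and a=2a₀=64 at k=2, so the next step gives (m, d) = (32, 16) again — its k=1 value — and the period has length 2.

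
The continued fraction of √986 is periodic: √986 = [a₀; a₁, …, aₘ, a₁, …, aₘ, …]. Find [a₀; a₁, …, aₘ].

a₀ = ⌊√986⌋ = 31.
With m₀=0, d₀=1 and mₖ₊₁ = dₖaₖ − mₖ, dₖ₊₁ = (n − mₖ₊₁²)/dₖ, aₖ₊₁ = ⌊(a₀+mₖ₊₁)/dₖ₊₁⌋:
  k=1: m=31, d=25, a=2
  k=2: m=19, d=25, a=2
  k=3: m=31, d=1, a=62
d=1 and a=2a₀=62 at k=3, so the next step gives (m, d) = (31, 25) again — its k=1 value — and the period has length 3.

[31; 2, 2, 62]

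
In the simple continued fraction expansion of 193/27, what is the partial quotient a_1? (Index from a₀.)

6

193 = 7·27 + 4   →  a_0 = 7
27 = 6·4 + 3   →  a_1 = 6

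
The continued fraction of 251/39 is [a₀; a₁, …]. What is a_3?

251 = 6·39 + 17   →  a_0 = 6
39 = 2·17 + 5   →  a_1 = 2
17 = 3·5 + 2   →  a_2 = 3
5 = 2·2 + 1   →  a_3 = 2

2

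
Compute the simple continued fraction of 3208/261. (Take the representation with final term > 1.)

[12; 3, 2, 3, 3, 3]

3208 = 12×261 + 76
261 = 3×76 + 33
76 = 2×33 + 10
33 = 3×10 + 3
10 = 3×3 + 1
3 = 3×1 + 0  (stop)
So 3208/261 = [12; 3, 2, 3, 3, 3].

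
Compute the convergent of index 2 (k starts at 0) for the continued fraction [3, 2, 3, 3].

24/7

Using pₖ = aₖpₖ₋₁ + pₖ₋₂, qₖ = aₖqₖ₋₁ + qₖ₋₂ (with p₋₁=1, p₋₂=0, q₋₁=0, q₋₂=1):
  k=0: a=3, p=3, q=1
  k=1: a=2, p=7, q=2
  k=2: a=3, p=24, q=7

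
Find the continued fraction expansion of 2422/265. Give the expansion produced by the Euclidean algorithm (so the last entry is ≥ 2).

2422 = 9*265 + 37
265 = 7*37 + 6
37 = 6*6 + 1
6 = 6*1 + 0  (stop)
So 2422/265 = [9; 7, 6, 6].

[9; 7, 6, 6]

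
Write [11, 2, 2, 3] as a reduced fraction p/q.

194/17

Using pₖ = aₖpₖ₋₁ + pₖ₋₂ and qₖ = aₖqₖ₋₁ + qₖ₋₂:
  k=0: a=11, p=11, q=1
  k=1: a=2, p=23, q=2
  k=2: a=2, p=57, q=5
  k=3: a=3, p=194, q=17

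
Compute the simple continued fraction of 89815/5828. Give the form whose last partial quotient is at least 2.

[15; 2, 2, 3, 3, 1, 15, 5]

89815 = 15*5828 + 2395
5828 = 2*2395 + 1038
2395 = 2*1038 + 319
1038 = 3*319 + 81
319 = 3*81 + 76
81 = 1*76 + 5
76 = 15*5 + 1
5 = 5*1 + 0  (stop)
So 89815/5828 = [15; 2, 2, 3, 3, 1, 15, 5].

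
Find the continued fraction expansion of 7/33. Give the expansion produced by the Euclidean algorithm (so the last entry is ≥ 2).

[0; 4, 1, 2, 2]

7 = 0×33 + 7
33 = 4×7 + 5
7 = 1×5 + 2
5 = 2×2 + 1
2 = 2×1 + 0  (stop)
So 7/33 = [0; 4, 1, 2, 2].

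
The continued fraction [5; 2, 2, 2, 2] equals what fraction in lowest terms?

Fold from the inside: start with 2/1.
  2 + 1/2 = 5/2
  2 + 2/5 = 12/5
  2 + 5/12 = 29/12
  5 + 12/29 = 157/29

157/29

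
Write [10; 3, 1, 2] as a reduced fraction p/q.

113/11

Fold from the inside: start with 2/1.
  1 + 1/2 = 3/2
  3 + 2/3 = 11/3
  10 + 3/11 = 113/11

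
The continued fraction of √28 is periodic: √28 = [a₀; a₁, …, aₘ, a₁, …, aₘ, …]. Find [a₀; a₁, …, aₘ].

[5; 3, 2, 3, 10]

a₀ = ⌊√28⌋ = 5.
With m₀=0, d₀=1 and mₖ₊₁ = dₖaₖ − mₖ, dₖ₊₁ = (n − mₖ₊₁²)/dₖ, aₖ₊₁ = ⌊(a₀+mₖ₊₁)/dₖ₊₁⌋:
  k=1: m=5, d=3, a=3
  k=2: m=4, d=4, a=2
  k=3: m=4, d=3, a=3
  k=4: m=5, d=1, a=10
d=1 and a=2a₀=10 at k=4, so the next step gives (m, d) = (5, 3) again — its k=1 value — and the period has length 4.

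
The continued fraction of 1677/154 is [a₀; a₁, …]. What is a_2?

8

1677 = 10·154 + 137   →  a_0 = 10
154 = 1·137 + 17   →  a_1 = 1
137 = 8·17 + 1   →  a_2 = 8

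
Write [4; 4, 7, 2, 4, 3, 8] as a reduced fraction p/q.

Fold from the inside: start with 8/1.
  3 + 1/8 = 25/8
  4 + 8/25 = 108/25
  2 + 25/108 = 241/108
  7 + 108/241 = 1795/241
  4 + 241/1795 = 7421/1795
  4 + 1795/7421 = 31479/7421

31479/7421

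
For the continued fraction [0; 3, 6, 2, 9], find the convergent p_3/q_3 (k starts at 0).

Using pₖ = aₖpₖ₋₁ + pₖ₋₂, qₖ = aₖqₖ₋₁ + qₖ₋₂ (with p₋₁=1, p₋₂=0, q₋₁=0, q₋₂=1):
  k=0: a=0, p=0, q=1
  k=1: a=3, p=1, q=3
  k=2: a=6, p=6, q=19
  k=3: a=2, p=13, q=41

13/41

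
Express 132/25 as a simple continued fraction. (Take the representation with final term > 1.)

[5; 3, 1, 1, 3]

132 = 5·25 + 7
25 = 3·7 + 4
7 = 1·4 + 3
4 = 1·3 + 1
3 = 3·1 + 0  (stop)
So 132/25 = [5; 3, 1, 1, 3].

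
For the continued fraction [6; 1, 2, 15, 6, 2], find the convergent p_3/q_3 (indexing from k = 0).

Using pₖ = aₖpₖ₋₁ + pₖ₋₂, qₖ = aₖqₖ₋₁ + qₖ₋₂ (with p₋₁=1, p₋₂=0, q₋₁=0, q₋₂=1):
  k=0: a=6, p=6, q=1
  k=1: a=1, p=7, q=1
  k=2: a=2, p=20, q=3
  k=3: a=15, p=307, q=46

307/46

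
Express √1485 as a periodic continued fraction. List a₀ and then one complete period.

[38; 1, 1, 6, 1, 1, 76]

a₀ = ⌊√1485⌋ = 38.
With m₀=0, d₀=1 and mₖ₊₁ = dₖaₖ − mₖ, dₖ₊₁ = (n − mₖ₊₁²)/dₖ, aₖ₊₁ = ⌊(a₀+mₖ₊₁)/dₖ₊₁⌋:
  k=1: m=38, d=41, a=1
  k=2: m=3, d=36, a=1
  k=3: m=33, d=11, a=6
  k=4: m=33, d=36, a=1
  k=5: m=3, d=41, a=1
  k=6: m=38, d=1, a=76
d=1 and a=2a₀=76 at k=6, so the next step gives (m, d) = (38, 41) again — its k=1 value — and the period has length 6.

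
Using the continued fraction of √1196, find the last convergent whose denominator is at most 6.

173/5

√1196 = [34; 1, 1, 2, 1, 1, 68, …] (period length 6).
Convergents:
  p_0/q_0 = 34/1
  p_1/q_1 = 35/1
  p_2/q_2 = 69/2
  p_3/q_3 = 173/5
  p_4/q_4 = 242/7
q_3 = 5 ≤ 6 < 7 = q_4, so the answer is 173/5.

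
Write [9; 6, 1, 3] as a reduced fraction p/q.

247/27

Fold from the inside: start with 3/1.
  1 + 1/3 = 4/3
  6 + 3/4 = 27/4
  9 + 4/27 = 247/27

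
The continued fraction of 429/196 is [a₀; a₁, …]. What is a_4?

429 = 2·196 + 37   →  a_0 = 2
196 = 5·37 + 11   →  a_1 = 5
37 = 3·11 + 4   →  a_2 = 3
11 = 2·4 + 3   →  a_3 = 2
4 = 1·3 + 1   →  a_4 = 1

1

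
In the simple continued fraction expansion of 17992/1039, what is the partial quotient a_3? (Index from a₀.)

3

17992 = 17·1039 + 329   →  a_0 = 17
1039 = 3·329 + 52   →  a_1 = 3
329 = 6·52 + 17   →  a_2 = 6
52 = 3·17 + 1   →  a_3 = 3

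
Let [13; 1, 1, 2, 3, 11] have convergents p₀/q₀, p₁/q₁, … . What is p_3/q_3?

68/5

Using pₖ = aₖpₖ₋₁ + pₖ₋₂, qₖ = aₖqₖ₋₁ + qₖ₋₂ (with p₋₁=1, p₋₂=0, q₋₁=0, q₋₂=1):
  k=0: a=13, p=13, q=1
  k=1: a=1, p=14, q=1
  k=2: a=1, p=27, q=2
  k=3: a=2, p=68, q=5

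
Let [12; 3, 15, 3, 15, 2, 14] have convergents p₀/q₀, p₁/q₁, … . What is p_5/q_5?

55012/4463

Using pₖ = aₖpₖ₋₁ + pₖ₋₂, qₖ = aₖqₖ₋₁ + qₖ₋₂ (with p₋₁=1, p₋₂=0, q₋₁=0, q₋₂=1):
  k=0: a=12, p=12, q=1
  k=1: a=3, p=37, q=3
  k=2: a=15, p=567, q=46
  k=3: a=3, p=1738, q=141
  k=4: a=15, p=26637, q=2161
  k=5: a=2, p=55012, q=4463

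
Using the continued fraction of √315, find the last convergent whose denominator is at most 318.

2538/143

√315 = [17; 1, 2, 1, 34, …] (period length 4).
Convergents:
  p_0/q_0 = 17/1
  p_1/q_1 = 18/1
  p_2/q_2 = 53/3
  p_3/q_3 = 71/4
  p_4/q_4 = 2467/139
  p_5/q_5 = 2538/143
  p_6/q_6 = 7543/425
q_5 = 143 ≤ 318 < 425 = q_6, so the answer is 2538/143.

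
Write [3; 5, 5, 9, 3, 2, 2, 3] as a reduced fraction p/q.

Fold from the inside: start with 3/1.
  2 + 1/3 = 7/3
  2 + 3/7 = 17/7
  3 + 7/17 = 58/17
  9 + 17/58 = 539/58
  5 + 58/539 = 2753/539
  5 + 539/2753 = 14304/2753
  3 + 2753/14304 = 45665/14304

45665/14304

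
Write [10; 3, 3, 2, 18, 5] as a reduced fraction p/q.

Using pₖ = aₖpₖ₋₁ + pₖ₋₂ and qₖ = aₖqₖ₋₁ + qₖ₋₂:
  k=0: a=10, p=10, q=1
  k=1: a=3, p=31, q=3
  k=2: a=3, p=103, q=10
  k=3: a=2, p=237, q=23
  k=4: a=18, p=4369, q=424
  k=5: a=5, p=22082, q=2143

22082/2143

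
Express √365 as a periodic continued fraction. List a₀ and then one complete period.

a₀ = ⌊√365⌋ = 19.
With m₀=0, d₀=1 and mₖ₊₁ = dₖaₖ − mₖ, dₖ₊₁ = (n − mₖ₊₁²)/dₖ, aₖ₊₁ = ⌊(a₀+mₖ₊₁)/dₖ₊₁⌋:
  k=1: m=19, d=4, a=9
  k=2: m=17, d=19, a=1
  k=3: m=2, d=19, a=1
  k=4: m=17, d=4, a=9
  k=5: m=19, d=1, a=38
d=1 and a=2a₀=38 at k=5, so the next step gives (m, d) = (19, 4) again — its k=1 value — and the period has length 5.

[19; 9, 1, 1, 9, 38]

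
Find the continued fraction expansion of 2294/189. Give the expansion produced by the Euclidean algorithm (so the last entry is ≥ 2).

2294 = 12*189 + 26
189 = 7*26 + 7
26 = 3*7 + 5
7 = 1*5 + 2
5 = 2*2 + 1
2 = 2*1 + 0  (stop)
So 2294/189 = [12; 7, 3, 1, 2, 2].

[12; 7, 3, 1, 2, 2]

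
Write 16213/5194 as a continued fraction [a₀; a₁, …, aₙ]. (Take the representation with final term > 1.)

[3; 8, 4, 3, 9, 2, 2]

16213 = 3·5194 + 631
5194 = 8·631 + 146
631 = 4·146 + 47
146 = 3·47 + 5
47 = 9·5 + 2
5 = 2·2 + 1
2 = 2·1 + 0  (stop)
So 16213/5194 = [3; 8, 4, 3, 9, 2, 2].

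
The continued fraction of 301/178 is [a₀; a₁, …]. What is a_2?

301 = 1·178 + 123   →  a_0 = 1
178 = 1·123 + 55   →  a_1 = 1
123 = 2·55 + 13   →  a_2 = 2

2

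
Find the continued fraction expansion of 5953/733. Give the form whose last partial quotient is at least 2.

[8; 8, 4, 4, 5]

5953 = 8×733 + 89
733 = 8×89 + 21
89 = 4×21 + 5
21 = 4×5 + 1
5 = 5×1 + 0  (stop)
So 5953/733 = [8; 8, 4, 4, 5].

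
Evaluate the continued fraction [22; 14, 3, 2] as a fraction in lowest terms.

2207/100

Using pₖ = aₖpₖ₋₁ + pₖ₋₂ and qₖ = aₖqₖ₋₁ + qₖ₋₂:
  k=0: a=22, p=22, q=1
  k=1: a=14, p=309, q=14
  k=2: a=3, p=949, q=43
  k=3: a=2, p=2207, q=100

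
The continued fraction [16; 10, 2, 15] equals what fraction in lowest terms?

5231/325

Fold from the inside: start with 15/1.
  2 + 1/15 = 31/15
  10 + 15/31 = 325/31
  16 + 31/325 = 5231/325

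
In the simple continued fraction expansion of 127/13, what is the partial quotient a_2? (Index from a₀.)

3

127 = 9·13 + 10   →  a_0 = 9
13 = 1·10 + 3   →  a_1 = 1
10 = 3·3 + 1   →  a_2 = 3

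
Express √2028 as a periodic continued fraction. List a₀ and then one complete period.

[45; 30, 90]

a₀ = ⌊√2028⌋ = 45.
With m₀=0, d₀=1 and mₖ₊₁ = dₖaₖ − mₖ, dₖ₊₁ = (n − mₖ₊₁²)/dₖ, aₖ₊₁ = ⌊(a₀+mₖ₊₁)/dₖ₊₁⌋:
  k=1: m=45, d=3, a=30
  k=2: m=45, d=1, a=90
d=1 and a=2a₀=90 at k=2, so the next step gives (m, d) = (45, 3) again — its k=1 value — and the period has length 2.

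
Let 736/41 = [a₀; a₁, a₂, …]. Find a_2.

19

736 = 17·41 + 39   →  a_0 = 17
41 = 1·39 + 2   →  a_1 = 1
39 = 19·2 + 1   →  a_2 = 19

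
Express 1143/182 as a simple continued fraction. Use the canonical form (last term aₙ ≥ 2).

1143 = 6×182 + 51
182 = 3×51 + 29
51 = 1×29 + 22
29 = 1×22 + 7
22 = 3×7 + 1
7 = 7×1 + 0  (stop)
So 1143/182 = [6; 3, 1, 1, 3, 7].

[6; 3, 1, 1, 3, 7]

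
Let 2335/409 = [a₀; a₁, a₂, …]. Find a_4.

3

2335 = 5·409 + 290   →  a_0 = 5
409 = 1·290 + 119   →  a_1 = 1
290 = 2·119 + 52   →  a_2 = 2
119 = 2·52 + 15   →  a_3 = 2
52 = 3·15 + 7   →  a_4 = 3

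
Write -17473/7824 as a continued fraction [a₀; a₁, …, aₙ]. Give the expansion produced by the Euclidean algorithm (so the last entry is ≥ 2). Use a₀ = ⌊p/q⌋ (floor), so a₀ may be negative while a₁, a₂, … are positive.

[-3; 1, 3, 3, 2, 14, 18]

-17473 = -3*7824 + 5999
7824 = 1*5999 + 1825
5999 = 3*1825 + 524
1825 = 3*524 + 253
524 = 2*253 + 18
253 = 14*18 + 1
18 = 18*1 + 0  (stop)
So -17473/7824 = [-3; 1, 3, 3, 2, 14, 18].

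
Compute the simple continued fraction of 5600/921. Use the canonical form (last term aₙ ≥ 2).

[6; 12, 2, 4, 8]

5600 = 6*921 + 74
921 = 12*74 + 33
74 = 2*33 + 8
33 = 4*8 + 1
8 = 8*1 + 0  (stop)
So 5600/921 = [6; 12, 2, 4, 8].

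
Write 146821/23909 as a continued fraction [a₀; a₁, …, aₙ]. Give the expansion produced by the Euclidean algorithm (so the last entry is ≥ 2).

[6; 7, 9, 1, 9, 3, 3, 3]

146821 = 6*23909 + 3367
23909 = 7*3367 + 340
3367 = 9*340 + 307
340 = 1*307 + 33
307 = 9*33 + 10
33 = 3*10 + 3
10 = 3*3 + 1
3 = 3*1 + 0  (stop)
So 146821/23909 = [6; 7, 9, 1, 9, 3, 3, 3].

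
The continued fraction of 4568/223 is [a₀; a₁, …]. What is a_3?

4568 = 20·223 + 108   →  a_0 = 20
223 = 2·108 + 7   →  a_1 = 2
108 = 15·7 + 3   →  a_2 = 15
7 = 2·3 + 1   →  a_3 = 2

2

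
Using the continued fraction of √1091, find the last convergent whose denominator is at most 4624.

√1091 = [33; 33, 66, …] (period length 2).
Convergents:
  p_0/q_0 = 33/1
  p_1/q_1 = 1090/33
  p_2/q_2 = 71973/2179
  p_3/q_3 = 2376199/71940
q_2 = 2179 ≤ 4624 < 71940 = q_3, so the answer is 71973/2179.

71973/2179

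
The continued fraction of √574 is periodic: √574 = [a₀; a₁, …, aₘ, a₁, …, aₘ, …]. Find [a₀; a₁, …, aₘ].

a₀ = ⌊√574⌋ = 23.
With m₀=0, d₀=1 and mₖ₊₁ = dₖaₖ − mₖ, dₖ₊₁ = (n − mₖ₊₁²)/dₖ, aₖ₊₁ = ⌊(a₀+mₖ₊₁)/dₖ₊₁⌋:
  k=1: m=23, d=45, a=1
  k=2: m=22, d=2, a=22
  k=3: m=22, d=45, a=1
  k=4: m=23, d=1, a=46
d=1 and a=2a₀=46 at k=4, so the next step gives (m, d) = (23, 45) again — its k=1 value — and the period has length 4.

[23; 1, 22, 1, 46]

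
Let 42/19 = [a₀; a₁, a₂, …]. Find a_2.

42 = 2·19 + 4   →  a_0 = 2
19 = 4·4 + 3   →  a_1 = 4
4 = 1·3 + 1   →  a_2 = 1

1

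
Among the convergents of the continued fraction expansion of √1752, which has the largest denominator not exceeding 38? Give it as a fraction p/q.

293/7

√1752 = [41; 1, 5, 1, 82, …] (period length 4).
Convergents:
  p_0/q_0 = 41/1
  p_1/q_1 = 42/1
  p_2/q_2 = 251/6
  p_3/q_3 = 293/7
  p_4/q_4 = 24277/580
q_3 = 7 ≤ 38 < 580 = q_4, so the answer is 293/7.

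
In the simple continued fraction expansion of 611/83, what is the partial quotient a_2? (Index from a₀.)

1

611 = 7·83 + 30   →  a_0 = 7
83 = 2·30 + 23   →  a_1 = 2
30 = 1·23 + 7   →  a_2 = 1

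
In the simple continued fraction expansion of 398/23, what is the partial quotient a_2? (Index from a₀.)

3

398 = 17·23 + 7   →  a_0 = 17
23 = 3·7 + 2   →  a_1 = 3
7 = 3·2 + 1   →  a_2 = 3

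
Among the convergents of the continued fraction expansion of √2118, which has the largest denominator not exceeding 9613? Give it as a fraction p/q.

194810/4233

√2118 = [46; 46, 92, …] (period length 2).
Convergents:
  p_0/q_0 = 46/1
  p_1/q_1 = 2117/46
  p_2/q_2 = 194810/4233
  p_3/q_3 = 8963377/194764
q_2 = 4233 ≤ 9613 < 194764 = q_3, so the answer is 194810/4233.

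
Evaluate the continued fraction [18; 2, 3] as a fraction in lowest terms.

129/7

Fold from the inside: start with 3/1.
  2 + 1/3 = 7/3
  18 + 3/7 = 129/7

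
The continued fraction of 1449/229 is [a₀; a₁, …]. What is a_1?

3

1449 = 6·229 + 75   →  a_0 = 6
229 = 3·75 + 4   →  a_1 = 3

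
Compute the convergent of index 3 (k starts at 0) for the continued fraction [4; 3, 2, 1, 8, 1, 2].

43/10

Using pₖ = aₖpₖ₋₁ + pₖ₋₂, qₖ = aₖqₖ₋₁ + qₖ₋₂ (with p₋₁=1, p₋₂=0, q₋₁=0, q₋₂=1):
  k=0: a=4, p=4, q=1
  k=1: a=3, p=13, q=3
  k=2: a=2, p=30, q=7
  k=3: a=1, p=43, q=10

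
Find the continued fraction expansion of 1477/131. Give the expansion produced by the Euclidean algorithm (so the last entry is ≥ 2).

1477 = 11×131 + 36
131 = 3×36 + 23
36 = 1×23 + 13
23 = 1×13 + 10
13 = 1×10 + 3
10 = 3×3 + 1
3 = 3×1 + 0  (stop)
So 1477/131 = [11; 3, 1, 1, 1, 3, 3].

[11; 3, 1, 1, 1, 3, 3]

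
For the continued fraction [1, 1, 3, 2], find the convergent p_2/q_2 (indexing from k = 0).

Using pₖ = aₖpₖ₋₁ + pₖ₋₂, qₖ = aₖqₖ₋₁ + qₖ₋₂ (with p₋₁=1, p₋₂=0, q₋₁=0, q₋₂=1):
  k=0: a=1, p=1, q=1
  k=1: a=1, p=2, q=1
  k=2: a=3, p=7, q=4

7/4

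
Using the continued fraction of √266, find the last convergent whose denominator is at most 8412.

√266 = [16; 3, 4, 3, 32, …] (period length 4).
Convergents:
  p_0/q_0 = 16/1
  p_1/q_1 = 49/3
  p_2/q_2 = 212/13
  p_3/q_3 = 685/42
  p_4/q_4 = 22132/1357
  p_5/q_5 = 67081/4113
  p_6/q_6 = 290456/17809
q_5 = 4113 ≤ 8412 < 17809 = q_6, so the answer is 67081/4113.

67081/4113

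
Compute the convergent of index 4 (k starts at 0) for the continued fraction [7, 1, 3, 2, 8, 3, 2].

591/76

Using pₖ = aₖpₖ₋₁ + pₖ₋₂, qₖ = aₖqₖ₋₁ + qₖ₋₂ (with p₋₁=1, p₋₂=0, q₋₁=0, q₋₂=1):
  k=0: a=7, p=7, q=1
  k=1: a=1, p=8, q=1
  k=2: a=3, p=31, q=4
  k=3: a=2, p=70, q=9
  k=4: a=8, p=591, q=76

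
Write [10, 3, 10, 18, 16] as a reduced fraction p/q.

Fold from the inside: start with 16/1.
  18 + 1/16 = 289/16
  10 + 16/289 = 2906/289
  3 + 289/2906 = 9007/2906
  10 + 2906/9007 = 92976/9007

92976/9007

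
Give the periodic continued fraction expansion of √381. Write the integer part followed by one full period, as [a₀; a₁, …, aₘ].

[19; 1, 1, 12, 1, 1, 38]

a₀ = ⌊√381⌋ = 19.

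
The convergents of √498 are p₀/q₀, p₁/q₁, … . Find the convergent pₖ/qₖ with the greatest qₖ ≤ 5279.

56794/2545

√498 = [22; 3, 6, 22, 6, 3, 44, …] (period length 6).
Convergents:
  p_0/q_0 = 22/1
  p_1/q_1 = 67/3
  p_2/q_2 = 424/19
  p_3/q_3 = 9395/421
  p_4/q_4 = 56794/2545
  p_5/q_5 = 179777/8056
q_4 = 2545 ≤ 5279 < 8056 = q_5, so the answer is 56794/2545.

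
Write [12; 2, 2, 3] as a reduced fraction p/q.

211/17

Using pₖ = aₖpₖ₋₁ + pₖ₋₂ and qₖ = aₖqₖ₋₁ + qₖ₋₂:
  k=0: a=12, p=12, q=1
  k=1: a=2, p=25, q=2
  k=2: a=2, p=62, q=5
  k=3: a=3, p=211, q=17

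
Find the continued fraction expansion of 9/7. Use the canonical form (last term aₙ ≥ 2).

[1; 3, 2]

9 = 1*7 + 2
7 = 3*2 + 1
2 = 2*1 + 0  (stop)
So 9/7 = [1; 3, 2].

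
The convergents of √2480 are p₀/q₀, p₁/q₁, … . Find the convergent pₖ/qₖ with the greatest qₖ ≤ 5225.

√2480 = [49; 1, 3, 1, 98, …] (period length 4).
Convergents:
  p_0/q_0 = 49/1
  p_1/q_1 = 50/1
  p_2/q_2 = 199/4
  p_3/q_3 = 249/5
  p_4/q_4 = 24601/494
  p_5/q_5 = 24850/499
  p_6/q_6 = 99151/1991
  p_7/q_7 = 124001/2490
  p_8/q_8 = 12251249/246011
q_7 = 2490 ≤ 5225 < 246011 = q_8, so the answer is 124001/2490.

124001/2490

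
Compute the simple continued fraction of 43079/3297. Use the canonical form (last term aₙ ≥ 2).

[13; 15, 8, 13, 2]

43079 = 13×3297 + 218
3297 = 15×218 + 27
218 = 8×27 + 2
27 = 13×2 + 1
2 = 2×1 + 0  (stop)
So 43079/3297 = [13; 15, 8, 13, 2].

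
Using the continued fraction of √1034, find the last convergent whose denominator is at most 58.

1029/32

√1034 = [32; 6, 2, 2, 2, 6, 64, …] (period length 6).
Convergents:
  p_0/q_0 = 32/1
  p_1/q_1 = 193/6
  p_2/q_2 = 418/13
  p_3/q_3 = 1029/32
  p_4/q_4 = 2476/77
q_3 = 32 ≤ 58 < 77 = q_4, so the answer is 1029/32.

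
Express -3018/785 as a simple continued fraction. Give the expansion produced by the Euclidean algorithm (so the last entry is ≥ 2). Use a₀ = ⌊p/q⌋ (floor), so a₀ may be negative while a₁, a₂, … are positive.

[-4; 6, 2, 3, 3, 5]

-3018 = -4*785 + 122
785 = 6*122 + 53
122 = 2*53 + 16
53 = 3*16 + 5
16 = 3*5 + 1
5 = 5*1 + 0  (stop)
So -3018/785 = [-4; 6, 2, 3, 3, 5].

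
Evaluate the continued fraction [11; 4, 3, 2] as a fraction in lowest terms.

Fold from the inside: start with 2/1.
  3 + 1/2 = 7/2
  4 + 2/7 = 30/7
  11 + 7/30 = 337/30

337/30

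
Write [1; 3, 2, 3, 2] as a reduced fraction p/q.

Using pₖ = aₖpₖ₋₁ + pₖ₋₂ and qₖ = aₖqₖ₋₁ + qₖ₋₂:
  k=0: a=1, p=1, q=1
  k=1: a=3, p=4, q=3
  k=2: a=2, p=9, q=7
  k=3: a=3, p=31, q=24
  k=4: a=2, p=71, q=55

71/55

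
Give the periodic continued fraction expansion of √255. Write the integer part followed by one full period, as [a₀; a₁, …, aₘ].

a₀ = ⌊√255⌋ = 15.

[15; 1, 30]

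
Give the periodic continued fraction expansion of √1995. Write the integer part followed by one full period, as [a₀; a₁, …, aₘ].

a₀ = ⌊√1995⌋ = 44.
With m₀=0, d₀=1 and mₖ₊₁ = dₖaₖ − mₖ, dₖ₊₁ = (n − mₖ₊₁²)/dₖ, aₖ₊₁ = ⌊(a₀+mₖ₊₁)/dₖ₊₁⌋:
  k=1: m=44, d=59, a=1
  k=2: m=15, d=30, a=1
  k=3: m=15, d=59, a=1
  k=4: m=44, d=1, a=88
d=1 and a=2a₀=88 at k=4, so the next step gives (m, d) = (44, 59) again — its k=1 value — and the period has length 4.

[44; 1, 1, 1, 88]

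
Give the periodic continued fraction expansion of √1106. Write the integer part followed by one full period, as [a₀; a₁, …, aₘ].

[33; 3, 1, 8, 1, 3, 66]

a₀ = ⌊√1106⌋ = 33.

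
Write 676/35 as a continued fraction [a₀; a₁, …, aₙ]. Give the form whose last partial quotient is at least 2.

[19; 3, 5, 2]

676 = 19*35 + 11
35 = 3*11 + 2
11 = 5*2 + 1
2 = 2*1 + 0  (stop)
So 676/35 = [19; 3, 5, 2].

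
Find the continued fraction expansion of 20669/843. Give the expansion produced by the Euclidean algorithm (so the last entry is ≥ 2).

[24; 1, 1, 13, 10, 3]

20669 = 24×843 + 437
843 = 1×437 + 406
437 = 1×406 + 31
406 = 13×31 + 3
31 = 10×3 + 1
3 = 3×1 + 0  (stop)
So 20669/843 = [24; 1, 1, 13, 10, 3].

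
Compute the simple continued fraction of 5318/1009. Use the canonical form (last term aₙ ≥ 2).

5318 = 5×1009 + 273
1009 = 3×273 + 190
273 = 1×190 + 83
190 = 2×83 + 24
83 = 3×24 + 11
24 = 2×11 + 2
11 = 5×2 + 1
2 = 2×1 + 0  (stop)
So 5318/1009 = [5; 3, 1, 2, 3, 2, 5, 2].

[5; 3, 1, 2, 3, 2, 5, 2]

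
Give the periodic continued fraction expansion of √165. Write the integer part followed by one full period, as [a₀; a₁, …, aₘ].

a₀ = ⌊√165⌋ = 12.
With m₀=0, d₀=1 and mₖ₊₁ = dₖaₖ − mₖ, dₖ₊₁ = (n − mₖ₊₁²)/dₖ, aₖ₊₁ = ⌊(a₀+mₖ₊₁)/dₖ₊₁⌋:
  k=1: m=12, d=21, a=1
  k=2: m=9, d=4, a=5
  k=3: m=11, d=11, a=2
  k=4: m=11, d=4, a=5
  k=5: m=9, d=21, a=1
  k=6: m=12, d=1, a=24
d=1 and a=2a₀=24 at k=6, so the next step gives (m, d) = (12, 21) again — its k=1 value — and the period has length 6.

[12; 1, 5, 2, 5, 1, 24]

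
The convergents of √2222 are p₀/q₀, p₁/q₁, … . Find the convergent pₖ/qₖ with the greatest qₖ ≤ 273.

√2222 = [47; 7, 4, 7, 94, …] (period length 4).
Convergents:
  p_0/q_0 = 47/1
  p_1/q_1 = 330/7
  p_2/q_2 = 1367/29
  p_3/q_3 = 9899/210
  p_4/q_4 = 931873/19769
q_3 = 210 ≤ 273 < 19769 = q_4, so the answer is 9899/210.

9899/210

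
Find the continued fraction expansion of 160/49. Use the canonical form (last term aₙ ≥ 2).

[3; 3, 1, 3, 3]

160 = 3*49 + 13
49 = 3*13 + 10
13 = 1*10 + 3
10 = 3*3 + 1
3 = 3*1 + 0  (stop)
So 160/49 = [3; 3, 1, 3, 3].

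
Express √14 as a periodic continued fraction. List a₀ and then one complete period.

[3; 1, 2, 1, 6]

a₀ = ⌊√14⌋ = 3.
With m₀=0, d₀=1 and mₖ₊₁ = dₖaₖ − mₖ, dₖ₊₁ = (n − mₖ₊₁²)/dₖ, aₖ₊₁ = ⌊(a₀+mₖ₊₁)/dₖ₊₁⌋:
  k=1: m=3, d=5, a=1
  k=2: m=2, d=2, a=2
  k=3: m=2, d=5, a=1
  k=4: m=3, d=1, a=6
d=1 and a=2a₀=6 at k=4, so the next step gives (m, d) = (3, 5) again — its k=1 value — and the period has length 4.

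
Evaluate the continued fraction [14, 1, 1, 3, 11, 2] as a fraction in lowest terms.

2404/165

Using pₖ = aₖpₖ₋₁ + pₖ₋₂ and qₖ = aₖqₖ₋₁ + qₖ₋₂:
  k=0: a=14, p=14, q=1
  k=1: a=1, p=15, q=1
  k=2: a=1, p=29, q=2
  k=3: a=3, p=102, q=7
  k=4: a=11, p=1151, q=79
  k=5: a=2, p=2404, q=165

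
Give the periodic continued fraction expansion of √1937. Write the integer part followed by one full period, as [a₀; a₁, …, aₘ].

a₀ = ⌊√1937⌋ = 44.
With m₀=0, d₀=1 and mₖ₊₁ = dₖaₖ − mₖ, dₖ₊₁ = (n − mₖ₊₁²)/dₖ, aₖ₊₁ = ⌊(a₀+mₖ₊₁)/dₖ₊₁⌋:
  k=1: m=44, d=1, a=88
d=1 and a=2a₀=88 at k=1, so the next step gives (m, d) = (44, 1) again — its k=1 value — and the period has length 1.

[44; 88]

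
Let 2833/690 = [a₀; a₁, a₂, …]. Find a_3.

2833 = 4·690 + 73   →  a_0 = 4
690 = 9·73 + 33   →  a_1 = 9
73 = 2·33 + 7   →  a_2 = 2
33 = 4·7 + 5   →  a_3 = 4

4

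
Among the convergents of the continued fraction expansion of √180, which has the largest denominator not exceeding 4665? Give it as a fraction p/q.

√180 = [13; 2, 2, 2, 26, …] (period length 4).
Convergents:
  p_0/q_0 = 13/1
  p_1/q_1 = 27/2
  p_2/q_2 = 67/5
  p_3/q_3 = 161/12
  p_4/q_4 = 4253/317
  p_5/q_5 = 8667/646
  p_6/q_6 = 21587/1609
  p_7/q_7 = 51841/3864
  p_8/q_8 = 1369453/102073
q_7 = 3864 ≤ 4665 < 102073 = q_8, so the answer is 51841/3864.

51841/3864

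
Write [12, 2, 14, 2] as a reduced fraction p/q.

749/60

Using pₖ = aₖpₖ₋₁ + pₖ₋₂ and qₖ = aₖqₖ₋₁ + qₖ₋₂:
  k=0: a=12, p=12, q=1
  k=1: a=2, p=25, q=2
  k=2: a=14, p=362, q=29
  k=3: a=2, p=749, q=60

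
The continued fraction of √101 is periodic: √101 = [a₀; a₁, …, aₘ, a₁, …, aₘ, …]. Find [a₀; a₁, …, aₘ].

[10; 20]

a₀ = ⌊√101⌋ = 10.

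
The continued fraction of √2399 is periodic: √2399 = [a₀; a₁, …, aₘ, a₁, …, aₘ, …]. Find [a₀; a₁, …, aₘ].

a₀ = ⌊√2399⌋ = 48.

[48; 1, 47, 1, 96]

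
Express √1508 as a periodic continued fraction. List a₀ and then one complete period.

[38; 1, 4, 1, 76]

a₀ = ⌊√1508⌋ = 38.
With m₀=0, d₀=1 and mₖ₊₁ = dₖaₖ − mₖ, dₖ₊₁ = (n − mₖ₊₁²)/dₖ, aₖ₊₁ = ⌊(a₀+mₖ₊₁)/dₖ₊₁⌋:
  k=1: m=38, d=64, a=1
  k=2: m=26, d=13, a=4
  k=3: m=26, d=64, a=1
  k=4: m=38, d=1, a=76
d=1 and a=2a₀=76 at k=4, so the next step gives (m, d) = (38, 64) again — its k=1 value — and the period has length 4.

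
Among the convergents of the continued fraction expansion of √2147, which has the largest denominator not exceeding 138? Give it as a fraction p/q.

6348/137

√2147 = [46; 2, 1, 45, 1, 2, 92, …] (period length 6).
Convergents:
  p_0/q_0 = 46/1
  p_1/q_1 = 93/2
  p_2/q_2 = 139/3
  p_3/q_3 = 6348/137
  p_4/q_4 = 6487/140
q_3 = 137 ≤ 138 < 140 = q_4, so the answer is 6348/137.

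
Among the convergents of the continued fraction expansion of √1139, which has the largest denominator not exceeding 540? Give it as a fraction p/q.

√1139 = [33; 1, 2, 1, 66, …] (period length 4).
Convergents:
  p_0/q_0 = 33/1
  p_1/q_1 = 34/1
  p_2/q_2 = 101/3
  p_3/q_3 = 135/4
  p_4/q_4 = 9011/267
  p_5/q_5 = 9146/271
  p_6/q_6 = 27303/809
q_5 = 271 ≤ 540 < 809 = q_6, so the answer is 9146/271.

9146/271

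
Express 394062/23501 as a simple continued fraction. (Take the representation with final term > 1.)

[16; 1, 3, 3, 4, 12, 2, 16]

394062 = 16×23501 + 18046
23501 = 1×18046 + 5455
18046 = 3×5455 + 1681
5455 = 3×1681 + 412
1681 = 4×412 + 33
412 = 12×33 + 16
33 = 2×16 + 1
16 = 16×1 + 0  (stop)
So 394062/23501 = [16; 1, 3, 3, 4, 12, 2, 16].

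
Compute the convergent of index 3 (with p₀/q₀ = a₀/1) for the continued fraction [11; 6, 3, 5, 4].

Using pₖ = aₖpₖ₋₁ + pₖ₋₂, qₖ = aₖqₖ₋₁ + qₖ₋₂ (with p₋₁=1, p₋₂=0, q₋₁=0, q₋₂=1):
  k=0: a=11, p=11, q=1
  k=1: a=6, p=67, q=6
  k=2: a=3, p=212, q=19
  k=3: a=5, p=1127, q=101

1127/101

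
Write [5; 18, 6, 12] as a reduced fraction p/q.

6703/1326

Using pₖ = aₖpₖ₋₁ + pₖ₋₂ and qₖ = aₖqₖ₋₁ + qₖ₋₂:
  k=0: a=5, p=5, q=1
  k=1: a=18, p=91, q=18
  k=2: a=6, p=551, q=109
  k=3: a=12, p=6703, q=1326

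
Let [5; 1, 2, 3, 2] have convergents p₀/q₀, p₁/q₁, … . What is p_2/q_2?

17/3

Using pₖ = aₖpₖ₋₁ + pₖ₋₂, qₖ = aₖqₖ₋₁ + qₖ₋₂ (with p₋₁=1, p₋₂=0, q₋₁=0, q₋₂=1):
  k=0: a=5, p=5, q=1
  k=1: a=1, p=6, q=1
  k=2: a=2, p=17, q=3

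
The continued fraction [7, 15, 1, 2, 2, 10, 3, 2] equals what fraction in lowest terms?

58268/8249

Using pₖ = aₖpₖ₋₁ + pₖ₋₂ and qₖ = aₖqₖ₋₁ + qₖ₋₂:
  k=0: a=7, p=7, q=1
  k=1: a=15, p=106, q=15
  k=2: a=1, p=113, q=16
  k=3: a=2, p=332, q=47
  k=4: a=2, p=777, q=110
  k=5: a=10, p=8102, q=1147
  k=6: a=3, p=25083, q=3551
  k=7: a=2, p=58268, q=8249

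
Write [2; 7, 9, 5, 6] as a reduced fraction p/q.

4337/2026

Fold from the inside: start with 6/1.
  5 + 1/6 = 31/6
  9 + 6/31 = 285/31
  7 + 31/285 = 2026/285
  2 + 285/2026 = 4337/2026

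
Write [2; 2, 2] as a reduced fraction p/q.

Fold from the inside: start with 2/1.
  2 + 1/2 = 5/2
  2 + 2/5 = 12/5

12/5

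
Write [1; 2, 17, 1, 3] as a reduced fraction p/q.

Using pₖ = aₖpₖ₋₁ + pₖ₋₂ and qₖ = aₖqₖ₋₁ + qₖ₋₂:
  k=0: a=1, p=1, q=1
  k=1: a=2, p=3, q=2
  k=2: a=17, p=52, q=35
  k=3: a=1, p=55, q=37
  k=4: a=3, p=217, q=146

217/146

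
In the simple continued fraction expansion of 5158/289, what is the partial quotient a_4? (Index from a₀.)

1

5158 = 17·289 + 245   →  a_0 = 17
289 = 1·245 + 44   →  a_1 = 1
245 = 5·44 + 25   →  a_2 = 5
44 = 1·25 + 19   →  a_3 = 1
25 = 1·19 + 6   →  a_4 = 1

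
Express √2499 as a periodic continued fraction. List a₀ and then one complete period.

a₀ = ⌊√2499⌋ = 49.
With m₀=0, d₀=1 and mₖ₊₁ = dₖaₖ − mₖ, dₖ₊₁ = (n − mₖ₊₁²)/dₖ, aₖ₊₁ = ⌊(a₀+mₖ₊₁)/dₖ₊₁⌋:
  k=1: m=49, d=98, a=1
  k=2: m=49, d=1, a=98
d=1 and a=2a₀=98 at k=2, so the next step gives (m, d) = (49, 98) again — its k=1 value — and the period has length 2.

[49; 1, 98]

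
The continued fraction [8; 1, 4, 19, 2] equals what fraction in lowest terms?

1734/197

Fold from the inside: start with 2/1.
  19 + 1/2 = 39/2
  4 + 2/39 = 158/39
  1 + 39/158 = 197/158
  8 + 158/197 = 1734/197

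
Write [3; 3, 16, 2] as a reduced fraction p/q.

336/101

Using pₖ = aₖpₖ₋₁ + pₖ₋₂ and qₖ = aₖqₖ₋₁ + qₖ₋₂:
  k=0: a=3, p=3, q=1
  k=1: a=3, p=10, q=3
  k=2: a=16, p=163, q=49
  k=3: a=2, p=336, q=101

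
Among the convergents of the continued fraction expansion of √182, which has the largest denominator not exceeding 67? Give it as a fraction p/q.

√182 = [13; 2, 26, …] (period length 2).
Convergents:
  p_0/q_0 = 13/1
  p_1/q_1 = 27/2
  p_2/q_2 = 715/53
  p_3/q_3 = 1457/108
q_2 = 53 ≤ 67 < 108 = q_3, so the answer is 715/53.

715/53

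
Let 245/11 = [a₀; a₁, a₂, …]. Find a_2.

1

245 = 22·11 + 3   →  a_0 = 22
11 = 3·3 + 2   →  a_1 = 3
3 = 1·2 + 1   →  a_2 = 1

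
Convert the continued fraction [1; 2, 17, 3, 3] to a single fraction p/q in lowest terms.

529/356

Fold from the inside: start with 3/1.
  3 + 1/3 = 10/3
  17 + 3/10 = 173/10
  2 + 10/173 = 356/173
  1 + 173/356 = 529/356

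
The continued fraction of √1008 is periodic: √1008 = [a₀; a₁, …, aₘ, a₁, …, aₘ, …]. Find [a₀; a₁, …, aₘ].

a₀ = ⌊√1008⌋ = 31.

[31; 1, 2, 1, 62]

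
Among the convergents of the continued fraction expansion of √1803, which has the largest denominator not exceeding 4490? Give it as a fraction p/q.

√1803 = [42; 2, 6, 28, 6, 2, 84, …] (period length 6).
Convergents:
  p_0/q_0 = 42/1
  p_1/q_1 = 85/2
  p_2/q_2 = 552/13
  p_3/q_3 = 15541/366
  p_4/q_4 = 93798/2209
  p_5/q_5 = 203137/4784
q_4 = 2209 ≤ 4490 < 4784 = q_5, so the answer is 93798/2209.

93798/2209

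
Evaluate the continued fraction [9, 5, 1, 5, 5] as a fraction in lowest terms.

Fold from the inside: start with 5/1.
  5 + 1/5 = 26/5
  1 + 5/26 = 31/26
  5 + 26/31 = 181/31
  9 + 31/181 = 1660/181

1660/181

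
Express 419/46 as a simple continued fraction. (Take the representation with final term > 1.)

[9; 9, 5]

419 = 9·46 + 5
46 = 9·5 + 1
5 = 5·1 + 0  (stop)
So 419/46 = [9; 9, 5].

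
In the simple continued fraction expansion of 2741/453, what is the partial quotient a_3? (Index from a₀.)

2

2741 = 6·453 + 23   →  a_0 = 6
453 = 19·23 + 16   →  a_1 = 19
23 = 1·16 + 7   →  a_2 = 1
16 = 2·7 + 2   →  a_3 = 2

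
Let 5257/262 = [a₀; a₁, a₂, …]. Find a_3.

2

5257 = 20·262 + 17   →  a_0 = 20
262 = 15·17 + 7   →  a_1 = 15
17 = 2·7 + 3   →  a_2 = 2
7 = 2·3 + 1   →  a_3 = 2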